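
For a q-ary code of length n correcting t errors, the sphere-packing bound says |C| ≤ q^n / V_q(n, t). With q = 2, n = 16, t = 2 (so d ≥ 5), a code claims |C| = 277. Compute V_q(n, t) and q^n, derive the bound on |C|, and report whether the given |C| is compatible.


V_q(n, t) = 137, q^n = 65536, Hamming bound = 478, |C| = 277 ≤ bound (satisfied).

Step 1: Compute V_q(n, t) = Σ_{j=0}^2 C(n, j) (q−1)^j.
  j = 0: C(16,0)·(1)^0 = 1·1 = 1.
  j = 1: C(16,1)·(1)^1 = 16·1 = 16.
  j = 2: C(16,2)·(1)^2 = 120·1 = 120.
  V_q(n, t) = 1 + 16 + 120 = 137.
Step 2: q^n = 2^16 = 65536.
Step 3: Hamming bound ⌊q^n / V_q(n,t)⌋ = ⌊65536/137⌋ = 478.
Step 4: Compare |C| = 277 to 478: satisfied.
The claimed |C| lies below the Hamming bound.


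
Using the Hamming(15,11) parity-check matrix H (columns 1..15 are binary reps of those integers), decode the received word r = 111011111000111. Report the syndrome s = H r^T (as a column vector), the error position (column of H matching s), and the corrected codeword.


s = (1, 0, 0, 1)^T, error position = 9, corrected codeword c = 111011110000111

Compute s = H r^T mod 2 one row at a time:
  s_1 = 1 + 1 + 0 + 0 + 0 + 1 + 1 + 1 = 5 ≡ 1 (mod 2).
  s_2 = 0 + 1 + 1 + 1 + 0 + 1 + 1 + 1 = 6 ≡ 0 (mod 2).
  s_3 = 1 + 1 + 1 + 1 + 0 + 0 + 1 + 1 = 6 ≡ 0 (mod 2).
  s_4 = 1 + 1 + 1 + 1 + 1 + 0 + 1 + 1 = 7 ≡ 1 (mod 2).
s = (1, 0, 0, 1)^T — this equals column 9 of H (binary 1001), so error is at position 9.
Correct: flip bit 9 of r = 111011111000111 to get c = 111011110000111.


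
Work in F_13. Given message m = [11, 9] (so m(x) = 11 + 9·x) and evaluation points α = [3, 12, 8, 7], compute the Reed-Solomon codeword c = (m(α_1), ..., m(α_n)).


c = [12, 2, 5, 9]

Message polynomial: m(x) = 11 + 9·x (mod 13).
For each evaluation point α_i, compute m(α_i) mod 13:
  α_1 = 3: Horner steps 9 → 12, so m(3) = 12.
  α_2 = 12: Horner steps 9 → 2, so m(12) = 2.
  α_3 = 8: Horner steps 9 → 5, so m(8) = 5.
  α_4 = 7: Horner steps 9 → 9, so m(7) = 9.
Codeword c = [12, 2, 5, 9] ∈ F_13^4.


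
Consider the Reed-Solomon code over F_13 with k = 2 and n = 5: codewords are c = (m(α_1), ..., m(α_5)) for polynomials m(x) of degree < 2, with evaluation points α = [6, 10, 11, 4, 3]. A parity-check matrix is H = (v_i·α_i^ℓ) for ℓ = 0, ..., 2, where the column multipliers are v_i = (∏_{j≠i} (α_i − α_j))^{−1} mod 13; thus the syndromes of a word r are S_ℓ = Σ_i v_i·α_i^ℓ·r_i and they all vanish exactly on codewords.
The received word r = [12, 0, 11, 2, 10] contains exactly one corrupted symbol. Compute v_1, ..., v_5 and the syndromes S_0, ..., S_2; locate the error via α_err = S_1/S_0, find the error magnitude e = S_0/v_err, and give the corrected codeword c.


S = (7, 5, 11), error at position 2, error magnitude e = 7, c = [12, 6, 11, 2, 10].

Step 1: column multipliers v_i = (∏_{j≠i}(α_i − α_j))^{−1} mod 13.
  i = 1 (α = 6): (6−10)(6−11)(6−4)(6−3) = (−4)·(−5)·2·3 = 120 ≡ 3, so v_1 = 3^{−1} = 9 (mod 13).
  i = 2 (α = 10): (10−6)(10−11)(10−4)(10−3) = 4·(−1)·6·7 = −168 ≡ 1, so v_2 = 1^{−1} = 1 (mod 13).
  i = 3 (α = 11): (11−6)(11−10)(11−4)(11−3) = 5·1·7·8 = 280 ≡ 7, so v_3 = 7^{−1} = 2 (mod 13).
  i = 4 (α = 4): (4−6)(4−10)(4−11)(4−3) = (−2)·(−6)·(−7)·1 = −84 ≡ 7, so v_4 = 7^{−1} = 2 (mod 13).
  i = 5 (α = 3): (3−6)(3−10)(3−11)(3−4) = (−3)·(−7)·(−8)·(−1) = 168 ≡ 12, so v_5 = 12^{−1} = 12 (mod 13).
  v = [9, 1, 2, 2, 12].
Step 2: syndromes of r = [12, 0, 11, 2, 10] (all sums mod 13).
  S_0 = Σ v_i r_i = 9·12 + 1·0 + 2·11 + 2·2 + 12·10 = 254 ≡ 7.
  S_1 = Σ v_i α_i r_i = 9·6·12 + 1·10·0 + 2·11·11 + 2·4·2 + 12·3·10 = 1266 ≡ 5.
  α_i^2 mod 13 = [10, 9, 4, 3, 9].
  S_2 = Σ v_i α_i^2 r_i = 9·10·12 + 1·9·0 + 2·4·11 + 2·3·2 + 12·9·10 = 2260 ≡ 11.
  S = (7, 5, 11) ≠ 0, so r is not a codeword (an error is present).
Step 3: locate the error. For a single error e at position i, S_ℓ = v_i·e·α_i^ℓ, so α_err = S_1/S_0.
  S_0^{−1} = 7^{−1} = 2 (mod 13), so α_err = 5·2 = 10 ≡ 10 = α_2. Error position i = 2.
  Consistency check: S_2/S_1 = 11·8 = 88 ≡ 10 = α_err ✓ (single-error assumption holds).
Step 4: error magnitude e = S_0/v_2 = S_0·∏_{j≠2}(α_2 − α_j) = 7·1 = 7 ≡ 7 (mod 13).
Step 5: correct position 2: c_2 = r_2 − e = 0 − 7 ≡ 6 (mod 13). Hence c = [12, 6, 11, 2, 10].
  Check: interpolating c through the α_i gives m(x) = 8 + 5·x (degree < 2) with m(α_i) = c_i for every i, so c is indeed a codeword.


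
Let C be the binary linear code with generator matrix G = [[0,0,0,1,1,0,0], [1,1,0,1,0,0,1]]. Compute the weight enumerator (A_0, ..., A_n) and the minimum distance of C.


Weight distribution: A_0 = 1, A_2 = 1, A_4 = 2. Minimum distance d = 2.

Enumerate all 2^2 = 4 messages m ∈ F_2^2.
For each, compute codeword c = mG in F_2^7, then tally its weight.
  m = 00 → c = 0000000, weight = 0.
  m = 10 → c = 0001100, weight = 2.
  m = 01 → c = 1101001, weight = 4.
  m = 11 → c = 1100101, weight = 4.
Tally weights:
  weight 0: 1 codewords.
  weight 2: 1 codewords.
  weight 4: 2 codewords.
Minimum distance d = smallest w > 0 with A_w > 0 = 2.
Sanity: Σ A_w = 4 = 2^2 = 4 ✓.


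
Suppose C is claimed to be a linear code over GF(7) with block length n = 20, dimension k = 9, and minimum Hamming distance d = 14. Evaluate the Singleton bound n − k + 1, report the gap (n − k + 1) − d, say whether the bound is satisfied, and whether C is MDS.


Singleton RHS = n − k + 1 = 12, slack = -2, bound violated (no such code; not MDS).

Singleton bound: d ≤ n − k + 1.
Here n = 20, k = 9, so n − k + 1 = 12.
Given d = 14, check d ≤ 12: NO.
Slack = (n − k + 1) − d = -2.
The slack is negative: d = 14 exceeds n − k + 1 = 12 by 2, so the Singleton bound is violated and no linear [20, 9, 14]_7 code can exist. In particular it is not MDS (MDS requires d = n − k + 1 exactly).
Description: the claimed parameters are [20, 9, 14]_7; such a code would be impossible (violates the Singleton bound).


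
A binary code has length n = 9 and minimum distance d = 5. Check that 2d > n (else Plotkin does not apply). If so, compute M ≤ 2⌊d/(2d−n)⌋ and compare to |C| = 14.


Plotkin bound M ≤ 10; given |C| = 14 > bound (violated).

Check applicability: 2d = 10, n = 9.
2d − n = 1 > 0, so Plotkin applies.
Compute d/(2d−n) = 5/1 ≈ 5.0000.
⌊d/(2d−n)⌋ = 5.
Plotkin bound: M ≤ 2·5 = 10.
Given |C| = 14, check: VIOLATED.
This |C| is above the Plotkin bound, so no binary code with n = 9, d = 5 and 14 codewords exists.


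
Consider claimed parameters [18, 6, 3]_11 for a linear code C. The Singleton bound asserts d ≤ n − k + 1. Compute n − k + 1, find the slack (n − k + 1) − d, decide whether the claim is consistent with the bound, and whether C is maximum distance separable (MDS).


Singleton RHS = n − k + 1 = 13, slack = 10, bound satisfied, not MDS.

Singleton bound: d ≤ n − k + 1.
Here n = 18, k = 6, so n − k + 1 = 13.
Given d = 3, check d ≤ 13: YES.
Slack = (n − k + 1) − d = 10.
The code is NOT MDS (slack = 10 > 0).
Description: the claimed parameters are [18, 6, 3]_11; such a code would be non-MDS.


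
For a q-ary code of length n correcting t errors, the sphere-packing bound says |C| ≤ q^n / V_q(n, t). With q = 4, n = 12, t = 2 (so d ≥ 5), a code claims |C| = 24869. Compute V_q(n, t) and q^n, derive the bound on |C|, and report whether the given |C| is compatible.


V_q(n, t) = 631, q^n = 16777216, Hamming bound = 26588, |C| = 24869 ≤ bound (satisfied).

Step 1: Compute V_q(n, t) = Σ_{j=0}^2 C(n, j) (q−1)^j.
  j = 0: C(12,0)·(3)^0 = 1·1 = 1.
  j = 1: C(12,1)·(3)^1 = 12·3 = 36.
  j = 2: C(12,2)·(3)^2 = 66·9 = 594.
  V_q(n, t) = 1 + 36 + 594 = 631.
Step 2: q^n = 4^12 = 16777216.
Step 3: Hamming bound ⌊q^n / V_q(n,t)⌋ = ⌊16777216/631⌋ = 26588.
Step 4: Compare |C| = 24869 to 26588: satisfied.
The claimed |C| lies below the Hamming bound.


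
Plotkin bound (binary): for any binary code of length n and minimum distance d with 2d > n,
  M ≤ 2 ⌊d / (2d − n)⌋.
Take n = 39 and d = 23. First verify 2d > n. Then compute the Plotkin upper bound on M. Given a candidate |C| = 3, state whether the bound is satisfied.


Plotkin bound M ≤ 6; given |C| = 3 ≤ bound (satisfied).

Check applicability: 2d = 46, n = 39.
2d − n = 7 > 0, so Plotkin applies.
Compute d/(2d−n) = 23/7 ≈ 3.2857.
⌊d/(2d−n)⌋ = 3.
Plotkin bound: M ≤ 2·3 = 6.
Given |C| = 3, check: satisfied.
This |C| is below the Plotkin bound.


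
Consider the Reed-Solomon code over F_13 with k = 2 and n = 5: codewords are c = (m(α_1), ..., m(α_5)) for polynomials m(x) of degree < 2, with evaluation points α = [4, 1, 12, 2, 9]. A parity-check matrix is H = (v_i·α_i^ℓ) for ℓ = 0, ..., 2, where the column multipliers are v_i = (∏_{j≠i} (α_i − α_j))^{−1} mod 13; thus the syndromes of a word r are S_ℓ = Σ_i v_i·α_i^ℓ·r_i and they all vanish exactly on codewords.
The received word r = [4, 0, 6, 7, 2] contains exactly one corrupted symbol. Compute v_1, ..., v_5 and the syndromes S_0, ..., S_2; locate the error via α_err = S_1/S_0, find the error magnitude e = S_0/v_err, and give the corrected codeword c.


S = (12, 11, 9), error at position 4, error magnitude e = 10, c = [4, 0, 6, 10, 2].

Step 1: column multipliers v_i = (∏_{j≠i}(α_i − α_j))^{−1} mod 13.
  i = 1 (α = 4): (4−1)(4−12)(4−2)(4−9) = 3·(−8)·2·(−5) = 240 ≡ 6, so v_1 = 6^{−1} = 11 (mod 13).
  i = 2 (α = 1): (1−4)(1−12)(1−2)(1−9) = (−3)·(−11)·(−1)·(−8) = 264 ≡ 4, so v_2 = 4^{−1} = 10 (mod 13).
  i = 3 (α = 12): (12−4)(12−1)(12−2)(12−9) = 8·11·10·3 = 2640 ≡ 1, so v_3 = 1^{−1} = 1 (mod 13).
  i = 4 (α = 2): (2−4)(2−1)(2−12)(2−9) = (−2)·1·(−10)·(−7) = −140 ≡ 3, so v_4 = 3^{−1} = 9 (mod 13).
  i = 5 (α = 9): (9−4)(9−1)(9−12)(9−2) = 5·8·(−3)·7 = −840 ≡ 5, so v_5 = 5^{−1} = 8 (mod 13).
  v = [11, 10, 1, 9, 8].
Step 2: syndromes of r = [4, 0, 6, 7, 2] (all sums mod 13).
  S_0 = Σ v_i r_i = 11·4 + 10·0 + 1·6 + 9·7 + 8·2 = 129 ≡ 12.
  S_1 = Σ v_i α_i r_i = 11·4·4 + 10·1·0 + 1·12·6 + 9·2·7 + 8·9·2 = 518 ≡ 11.
  α_i^2 mod 13 = [3, 1, 1, 4, 3].
  S_2 = Σ v_i α_i^2 r_i = 11·3·4 + 10·1·0 + 1·1·6 + 9·4·7 + 8·3·2 = 438 ≡ 9.
  S = (12, 11, 9) ≠ 0, so r is not a codeword (an error is present).
Step 3: locate the error. For a single error e at position i, S_ℓ = v_i·e·α_i^ℓ, so α_err = S_1/S_0.
  S_0^{−1} = 12^{−1} = 12 (mod 13), so α_err = 11·12 = 132 ≡ 2 = α_4. Error position i = 4.
  Consistency check: S_2/S_1 = 9·6 = 54 ≡ 2 = α_err ✓ (single-error assumption holds).
Step 4: error magnitude e = S_0/v_4 = S_0·∏_{j≠4}(α_4 − α_j) = 12·3 = 36 ≡ 10 (mod 13).
Step 5: correct position 4: c_4 = r_4 − e = 7 − 10 ≡ 10 (mod 13). Hence c = [4, 0, 6, 10, 2].
  Check: interpolating c through the α_i gives m(x) = 3 + 10·x (degree < 2) with m(α_i) = c_i for every i, so c is indeed a codeword.


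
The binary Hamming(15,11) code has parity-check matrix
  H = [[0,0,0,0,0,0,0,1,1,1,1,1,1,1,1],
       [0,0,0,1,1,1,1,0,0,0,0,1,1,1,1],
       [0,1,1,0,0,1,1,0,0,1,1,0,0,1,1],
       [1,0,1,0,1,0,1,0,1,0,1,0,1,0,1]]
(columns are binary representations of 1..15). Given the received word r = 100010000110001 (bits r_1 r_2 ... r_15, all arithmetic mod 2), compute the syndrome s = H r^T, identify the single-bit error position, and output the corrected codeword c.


s = (1, 0, 1, 0)^T, error position = 10, corrected codeword c = 100010000010001

Compute s = H r^T mod 2 one row at a time:
  s_1 = 0 + 0 + 1 + 1 + 0 + 0 + 0 + 1 = 3 ≡ 1 (mod 2).
  s_2 = 0 + 1 + 0 + 0 + 0 + 0 + 0 + 1 = 2 ≡ 0 (mod 2).
  s_3 = 0 + 0 + 0 + 0 + 1 + 1 + 0 + 1 = 3 ≡ 1 (mod 2).
  s_4 = 1 + 0 + 1 + 0 + 0 + 1 + 0 + 1 = 4 ≡ 0 (mod 2).
s = (1, 0, 1, 0)^T — this equals column 10 of H (binary 1010), so error is at position 10.
Correct: flip bit 10 of r = 100010000110001 to get c = 100010000010001.


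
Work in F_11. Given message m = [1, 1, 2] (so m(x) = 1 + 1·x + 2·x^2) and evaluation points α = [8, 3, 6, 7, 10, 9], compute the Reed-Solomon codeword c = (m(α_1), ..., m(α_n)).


c = [5, 0, 2, 7, 2, 7]

Message polynomial: m(x) = 1 + 1·x + 2·x^2 (mod 11).
For each evaluation point α_i, compute m(α_i) mod 11:
  α_1 = 8: Horner steps 2 → 6 → 5, so m(8) = 5.
  α_2 = 3: Horner steps 2 → 7 → 0, so m(3) = 0.
  α_3 = 6: Horner steps 2 → 2 → 2, so m(6) = 2.
  α_4 = 7: Horner steps 2 → 4 → 7, so m(7) = 7.
  α_5 = 10: Horner steps 2 → 10 → 2, so m(10) = 2.
  α_6 = 9: Horner steps 2 → 8 → 7, so m(9) = 7.
Codeword c = [5, 0, 2, 7, 2, 7] ∈ F_11^6.


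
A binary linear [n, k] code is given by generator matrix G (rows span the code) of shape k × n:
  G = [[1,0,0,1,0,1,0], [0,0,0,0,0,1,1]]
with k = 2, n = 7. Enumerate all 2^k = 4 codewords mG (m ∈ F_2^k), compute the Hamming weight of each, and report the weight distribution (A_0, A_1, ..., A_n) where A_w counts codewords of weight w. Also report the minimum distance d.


Weight distribution: A_0 = 1, A_2 = 1, A_3 = 2. Minimum distance d = 2.

Enumerate all 2^2 = 4 messages m ∈ F_2^2.
For each, compute codeword c = mG in F_2^7, then tally its weight.
  m = 00 → c = 0000000, weight = 0.
  m = 10 → c = 1001010, weight = 3.
  m = 01 → c = 0000011, weight = 2.
  m = 11 → c = 1001001, weight = 3.
Tally weights:
  weight 0: 1 codewords.
  weight 2: 1 codewords.
  weight 3: 2 codewords.
Minimum distance d = smallest w > 0 with A_w > 0 = 2.
Sanity: Σ A_w = 4 = 2^2 = 4 ✓.


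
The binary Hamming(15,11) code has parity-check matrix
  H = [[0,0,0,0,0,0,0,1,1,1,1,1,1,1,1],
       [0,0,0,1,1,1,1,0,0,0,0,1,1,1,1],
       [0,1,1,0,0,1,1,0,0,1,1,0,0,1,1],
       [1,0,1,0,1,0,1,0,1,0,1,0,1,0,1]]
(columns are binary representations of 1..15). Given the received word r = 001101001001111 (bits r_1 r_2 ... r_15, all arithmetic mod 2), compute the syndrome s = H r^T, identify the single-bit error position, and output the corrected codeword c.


s = (1, 0, 0, 0)^T, error position = 8, corrected codeword c = 001101011001111

Compute s = H r^T mod 2 one row at a time:
  s_1 = 0 + 1 + 0 + 0 + 1 + 1 + 1 + 1 = 5 ≡ 1 (mod 2).
  s_2 = 1 + 0 + 1 + 0 + 1 + 1 + 1 + 1 = 6 ≡ 0 (mod 2).
  s_3 = 0 + 1 + 1 + 0 + 0 + 0 + 1 + 1 = 4 ≡ 0 (mod 2).
  s_4 = 0 + 1 + 0 + 0 + 1 + 0 + 1 + 1 = 4 ≡ 0 (mod 2).
s = (1, 0, 0, 0)^T — this equals column 8 of H (binary 1000), so error is at position 8.
Correct: flip bit 8 of r = 001101001001111 to get c = 001101011001111.


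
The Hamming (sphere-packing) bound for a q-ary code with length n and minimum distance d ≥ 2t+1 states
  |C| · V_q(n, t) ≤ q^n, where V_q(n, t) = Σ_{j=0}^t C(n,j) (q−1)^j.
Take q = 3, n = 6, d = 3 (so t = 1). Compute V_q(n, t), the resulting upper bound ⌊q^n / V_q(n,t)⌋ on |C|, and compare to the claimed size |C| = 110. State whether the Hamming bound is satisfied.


V_q(n, t) = 13, q^n = 729, Hamming bound = 56, |C| = 110 > bound (violated).

Step 1: Compute V_q(n, t) = Σ_{j=0}^1 C(n, j) (q−1)^j.
  j = 0: C(6,0)·(2)^0 = 1·1 = 1.
  j = 1: C(6,1)·(2)^1 = 6·2 = 12.
  V_q(n, t) = 1 + 12 = 13.
Step 2: q^n = 3^6 = 729.
Step 3: Hamming bound ⌊q^n / V_q(n,t)⌋ = ⌊729/13⌋ = 56.
Step 4: Compare |C| = 110 to 56: violated.
The claimed |C| lies above the Hamming bound, so no 3-ary code of length 6 with d ≥ 3 can have 110 codewords.


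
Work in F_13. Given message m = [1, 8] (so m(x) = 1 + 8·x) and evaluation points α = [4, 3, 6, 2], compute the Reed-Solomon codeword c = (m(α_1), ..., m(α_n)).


c = [7, 12, 10, 4]

Message polynomial: m(x) = 1 + 8·x (mod 13).
For each evaluation point α_i, compute m(α_i) mod 13:
  α_1 = 4: Horner steps 8 → 7, so m(4) = 7.
  α_2 = 3: Horner steps 8 → 12, so m(3) = 12.
  α_3 = 6: Horner steps 8 → 10, so m(6) = 10.
  α_4 = 2: Horner steps 8 → 4, so m(2) = 4.
Codeword c = [7, 12, 10, 4] ∈ F_13^4.


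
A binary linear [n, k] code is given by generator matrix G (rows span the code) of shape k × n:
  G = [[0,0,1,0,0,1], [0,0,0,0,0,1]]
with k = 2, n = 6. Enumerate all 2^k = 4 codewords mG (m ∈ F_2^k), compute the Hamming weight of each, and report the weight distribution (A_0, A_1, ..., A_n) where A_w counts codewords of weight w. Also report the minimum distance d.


Weight distribution: A_0 = 1, A_1 = 2, A_2 = 1. Minimum distance d = 1.

Enumerate all 2^2 = 4 messages m ∈ F_2^2.
For each, compute codeword c = mG in F_2^6, then tally its weight.
  m = 00 → c = 000000, weight = 0.
  m = 10 → c = 001001, weight = 2.
  m = 01 → c = 000001, weight = 1.
  m = 11 → c = 001000, weight = 1.
Tally weights:
  weight 0: 1 codewords.
  weight 1: 2 codewords.
  weight 2: 1 codewords.
Minimum distance d = smallest w > 0 with A_w > 0 = 1.
Sanity: Σ A_w = 4 = 2^2 = 4 ✓.


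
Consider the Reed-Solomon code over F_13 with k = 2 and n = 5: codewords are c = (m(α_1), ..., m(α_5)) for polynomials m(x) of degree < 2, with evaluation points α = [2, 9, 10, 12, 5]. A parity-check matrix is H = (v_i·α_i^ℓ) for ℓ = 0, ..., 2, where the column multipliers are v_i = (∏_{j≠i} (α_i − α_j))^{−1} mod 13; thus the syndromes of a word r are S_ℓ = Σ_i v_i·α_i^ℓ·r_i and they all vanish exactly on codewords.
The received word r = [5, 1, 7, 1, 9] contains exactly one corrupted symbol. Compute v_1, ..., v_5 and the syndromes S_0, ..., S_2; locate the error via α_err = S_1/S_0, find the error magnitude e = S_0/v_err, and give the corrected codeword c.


S = (5, 6, 2), error at position 2, error magnitude e = 4, c = [5, 10, 7, 1, 9].

Step 1: column multipliers v_i = (∏_{j≠i}(α_i − α_j))^{−1} mod 13.
  i = 1 (α = 2): (2−9)(2−10)(2−12)(2−5) = (−7)·(−8)·(−10)·(−3) = 1680 ≡ 3, so v_1 = 3^{−1} = 9 (mod 13).
  i = 2 (α = 9): (9−2)(9−10)(9−12)(9−5) = 7·(−1)·(−3)·4 = 84 ≡ 6, so v_2 = 6^{−1} = 11 (mod 13).
  i = 3 (α = 10): (10−2)(10−9)(10−12)(10−5) = 8·1·(−2)·5 = −80 ≡ 11, so v_3 = 11^{−1} = 6 (mod 13).
  i = 4 (α = 12): (12−2)(12−9)(12−10)(12−5) = 10·3·2·7 = 420 ≡ 4, so v_4 = 4^{−1} = 10 (mod 13).
  i = 5 (α = 5): (5−2)(5−9)(5−10)(5−12) = 3·(−4)·(−5)·(−7) = −420 ≡ 9, so v_5 = 9^{−1} = 3 (mod 13).
  v = [9, 11, 6, 10, 3].
Step 2: syndromes of r = [5, 1, 7, 1, 9] (all sums mod 13).
  S_0 = Σ v_i r_i = 9·5 + 11·1 + 6·7 + 10·1 + 3·9 = 135 ≡ 5.
  S_1 = Σ v_i α_i r_i = 9·2·5 + 11·9·1 + 6·10·7 + 10·12·1 + 3·5·9 = 864 ≡ 6.
  α_i^2 mod 13 = [4, 3, 9, 1, 12].
  S_2 = Σ v_i α_i^2 r_i = 9·4·5 + 11·3·1 + 6·9·7 + 10·1·1 + 3·12·9 = 925 ≡ 2.
  S = (5, 6, 2) ≠ 0, so r is not a codeword (an error is present).
Step 3: locate the error. For a single error e at position i, S_ℓ = v_i·e·α_i^ℓ, so α_err = S_1/S_0.
  S_0^{−1} = 5^{−1} = 8 (mod 13), so α_err = 6·8 = 48 ≡ 9 = α_2. Error position i = 2.
  Consistency check: S_2/S_1 = 2·11 = 22 ≡ 9 = α_err ✓ (single-error assumption holds).
Step 4: error magnitude e = S_0/v_2 = S_0·∏_{j≠2}(α_2 − α_j) = 5·6 = 30 ≡ 4 (mod 13).
Step 5: correct position 2: c_2 = r_2 − e = 1 − 4 ≡ 10 (mod 13). Hence c = [5, 10, 7, 1, 9].
  Check: interpolating c through the α_i gives m(x) = 11 + 10·x (degree < 2) with m(α_i) = c_i for every i, so c is indeed a codeword.


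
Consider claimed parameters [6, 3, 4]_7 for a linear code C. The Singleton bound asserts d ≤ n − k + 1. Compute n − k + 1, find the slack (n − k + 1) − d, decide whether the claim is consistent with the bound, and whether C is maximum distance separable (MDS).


Singleton RHS = n − k + 1 = 4, slack = 0, bound satisfied, MDS.

Singleton bound: d ≤ n − k + 1.
Here n = 6, k = 3, so n − k + 1 = 4.
Given d = 4, check d ≤ 4: YES.
Slack = (n − k + 1) − d = 0.
The code is MDS (slack = 0).
Description: the claimed parameters are [6, 3, 4]_7; such a code would be MDS (meets Singleton bound).


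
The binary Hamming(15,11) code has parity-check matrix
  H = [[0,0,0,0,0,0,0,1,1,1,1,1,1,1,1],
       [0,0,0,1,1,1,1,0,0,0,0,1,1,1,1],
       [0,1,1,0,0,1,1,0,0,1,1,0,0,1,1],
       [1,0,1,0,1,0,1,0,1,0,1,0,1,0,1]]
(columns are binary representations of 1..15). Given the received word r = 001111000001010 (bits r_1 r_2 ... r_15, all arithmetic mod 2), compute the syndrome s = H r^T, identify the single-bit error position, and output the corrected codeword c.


s = (0, 1, 1, 0)^T, error position = 6, corrected codeword c = 001110000001010

Compute s = H r^T mod 2 one row at a time:
  s_1 = 0 + 0 + 0 + 0 + 1 + 0 + 1 + 0 = 2 ≡ 0 (mod 2).
  s_2 = 1 + 1 + 1 + 0 + 1 + 0 + 1 + 0 = 5 ≡ 1 (mod 2).
  s_3 = 0 + 1 + 1 + 0 + 0 + 0 + 1 + 0 = 3 ≡ 1 (mod 2).
  s_4 = 0 + 1 + 1 + 0 + 0 + 0 + 0 + 0 = 2 ≡ 0 (mod 2).
s = (0, 1, 1, 0)^T — this equals column 6 of H (binary 0110), so error is at position 6.
Correct: flip bit 6 of r = 001111000001010 to get c = 001110000001010.


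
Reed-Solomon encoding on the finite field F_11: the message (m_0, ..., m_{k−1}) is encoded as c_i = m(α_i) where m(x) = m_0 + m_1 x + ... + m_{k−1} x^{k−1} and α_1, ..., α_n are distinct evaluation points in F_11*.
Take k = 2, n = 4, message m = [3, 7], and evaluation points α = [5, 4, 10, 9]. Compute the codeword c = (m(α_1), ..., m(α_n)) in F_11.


c = [5, 9, 7, 0]

Message polynomial: m(x) = 3 + 7·x (mod 11).
For each evaluation point α_i, compute m(α_i) mod 11:
  α_1 = 5: Horner steps 7 → 5, so m(5) = 5.
  α_2 = 4: Horner steps 7 → 9, so m(4) = 9.
  α_3 = 10: Horner steps 7 → 7, so m(10) = 7.
  α_4 = 9: Horner steps 7 → 0, so m(9) = 0.
Codeword c = [5, 9, 7, 0] ∈ F_11^4.


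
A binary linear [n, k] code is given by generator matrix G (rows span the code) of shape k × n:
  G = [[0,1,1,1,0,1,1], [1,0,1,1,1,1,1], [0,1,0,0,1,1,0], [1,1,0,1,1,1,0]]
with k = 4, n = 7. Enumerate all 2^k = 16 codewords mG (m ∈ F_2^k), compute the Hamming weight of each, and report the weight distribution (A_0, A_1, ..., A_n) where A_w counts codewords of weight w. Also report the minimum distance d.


Weight distribution: A_0 = 1, A_2 = 3, A_3 = 4, A_4 = 3, A_5 = 4, A_6 = 1. Minimum distance d = 2.

Enumerate all 2^4 = 16 messages m ∈ F_2^4.
For each, compute codeword c = mG in F_2^7, then tally its weight.
  m = 0000 → c = 0000000, weight = 0.
  m = 1000 → c = 0111011, weight = 5.
  m = 0100 → c = 1011111, weight = 6.
  m = 1100 → c = 1100100, weight = 3.
  m = 0010 → c = 0100110, weight = 3.
  m = 1010 → c = 0011101, weight = 4.
  m = 0110 → c = 1111001, weight = 5.
  m = 1110 → c = 1000010, weight = 2.
  m = 0001 → c = 1101110, weight = 5.
  m = 1001 → c = 1010101, weight = 4.
  m = 0101 → c = 0110001, weight = 3.
  m = 1101 → c = 0001010, weight = 2.
  m = 0011 → c = 1001000, weight = 2.
  m = 1011 → c = 1110011, weight = 5.
  m = 0111 → c = 0010111, weight = 4.
  m = 1111 → c = 0101100, weight = 3.
Tally weights:
  weight 0: 1 codewords.
  weight 2: 3 codewords.
  weight 3: 4 codewords.
  weight 4: 3 codewords.
  weight 5: 4 codewords.
  weight 6: 1 codewords.
Minimum distance d = smallest w > 0 with A_w > 0 = 2.
Sanity: Σ A_w = 16 = 2^4 = 16 ✓.


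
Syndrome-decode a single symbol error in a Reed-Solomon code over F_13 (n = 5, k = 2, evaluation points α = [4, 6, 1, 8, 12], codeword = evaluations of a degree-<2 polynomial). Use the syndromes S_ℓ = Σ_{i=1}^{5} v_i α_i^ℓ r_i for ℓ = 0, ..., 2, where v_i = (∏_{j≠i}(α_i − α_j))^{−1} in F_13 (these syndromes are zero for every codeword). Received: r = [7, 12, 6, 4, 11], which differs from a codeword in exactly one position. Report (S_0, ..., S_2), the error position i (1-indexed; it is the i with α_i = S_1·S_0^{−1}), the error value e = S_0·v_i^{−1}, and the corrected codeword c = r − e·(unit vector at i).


S = (6, 7, 6), error at position 5, error magnitude e = 10, c = [7, 12, 6, 4, 1].

Step 1: column multipliers v_i = (∏_{j≠i}(α_i − α_j))^{−1} mod 13.
  i = 1 (α = 4): (4−6)(4−1)(4−8)(4−12) = (−2)·3·(−4)·(−8) = −192 ≡ 3, so v_1 = 3^{−1} = 9 (mod 13).
  i = 2 (α = 6): (6−4)(6−1)(6−8)(6−12) = 2·5·(−2)·(−6) = 120 ≡ 3, so v_2 = 3^{−1} = 9 (mod 13).
  i = 3 (α = 1): (1−4)(1−6)(1−8)(1−12) = (−3)·(−5)·(−7)·(−11) = 1155 ≡ 11, so v_3 = 11^{−1} = 6 (mod 13).
  i = 4 (α = 8): (8−4)(8−6)(8−1)(8−12) = 4·2·7·(−4) = −224 ≡ 10, so v_4 = 10^{−1} = 4 (mod 13).
  i = 5 (α = 12): (12−4)(12−6)(12−1)(12−8) = 8·6·11·4 = 2112 ≡ 6, so v_5 = 6^{−1} = 11 (mod 13).
  v = [9, 9, 6, 4, 11].
Step 2: syndromes of r = [7, 12, 6, 4, 11] (all sums mod 13).
  S_0 = Σ v_i r_i = 9·7 + 9·12 + 6·6 + 4·4 + 11·11 = 344 ≡ 6.
  S_1 = Σ v_i α_i r_i = 9·4·7 + 9·6·12 + 6·1·6 + 4·8·4 + 11·12·11 = 2516 ≡ 7.
  α_i^2 mod 13 = [3, 10, 1, 12, 1].
  S_2 = Σ v_i α_i^2 r_i = 9·3·7 + 9·10·12 + 6·1·6 + 4·12·4 + 11·1·11 = 1618 ≡ 6.
  S = (6, 7, 6) ≠ 0, so r is not a codeword (an error is present).
Step 3: locate the error. For a single error e at position i, S_ℓ = v_i·e·α_i^ℓ, so α_err = S_1/S_0.
  S_0^{−1} = 6^{−1} = 11 (mod 13), so α_err = 7·11 = 77 ≡ 12 = α_5. Error position i = 5.
  Consistency check: S_2/S_1 = 6·2 = 12 ≡ 12 = α_err ✓ (single-error assumption holds).
Step 4: error magnitude e = S_0/v_5 = S_0·∏_{j≠5}(α_5 − α_j) = 6·6 = 36 ≡ 10 (mod 13).
Step 5: correct position 5: c_5 = r_5 − e = 11 − 10 ≡ 1 (mod 13). Hence c = [7, 12, 6, 4, 1].
  Check: interpolating c through the α_i gives m(x) = 10 + 9·x (degree < 2) with m(α_i) = c_i for every i, so c is indeed a codeword.


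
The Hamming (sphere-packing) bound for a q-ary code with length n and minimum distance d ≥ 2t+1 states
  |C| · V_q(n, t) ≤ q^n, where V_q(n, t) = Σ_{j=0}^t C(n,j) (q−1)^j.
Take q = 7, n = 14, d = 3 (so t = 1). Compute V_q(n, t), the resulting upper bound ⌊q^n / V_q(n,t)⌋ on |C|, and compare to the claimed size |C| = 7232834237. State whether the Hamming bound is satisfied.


V_q(n, t) = 85, q^n = 678223072849, Hamming bound = 7979094974, |C| = 7232834237 ≤ bound (satisfied).

Step 1: Compute V_q(n, t) = Σ_{j=0}^1 C(n, j) (q−1)^j.
  j = 0: C(14,0)·(6)^0 = 1·1 = 1.
  j = 1: C(14,1)·(6)^1 = 14·6 = 84.
  V_q(n, t) = 1 + 84 = 85.
Step 2: q^n = 7^14 = 678223072849.
Step 3: Hamming bound ⌊q^n / V_q(n,t)⌋ = ⌊678223072849/85⌋ = 7979094974.
Step 4: Compare |C| = 7232834237 to 7979094974: satisfied.
The claimed |C| lies below the Hamming bound.


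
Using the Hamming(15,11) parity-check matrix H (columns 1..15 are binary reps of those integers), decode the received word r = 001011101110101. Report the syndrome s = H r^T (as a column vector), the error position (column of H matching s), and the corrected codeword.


s = (1, 1, 0, 1)^T, error position = 13, corrected codeword c = 001011101110001

Compute s = H r^T mod 2 one row at a time:
  s_1 = 0 + 1 + 1 + 1 + 0 + 1 + 0 + 1 = 5 ≡ 1 (mod 2).
  s_2 = 0 + 1 + 1 + 1 + 0 + 1 + 0 + 1 = 5 ≡ 1 (mod 2).
  s_3 = 0 + 1 + 1 + 1 + 1 + 1 + 0 + 1 = 6 ≡ 0 (mod 2).
  s_4 = 0 + 1 + 1 + 1 + 1 + 1 + 1 + 1 = 7 ≡ 1 (mod 2).
s = (1, 1, 0, 1)^T — this equals column 13 of H (binary 1101), so error is at position 13.
Correct: flip bit 13 of r = 001011101110101 to get c = 001011101110001.


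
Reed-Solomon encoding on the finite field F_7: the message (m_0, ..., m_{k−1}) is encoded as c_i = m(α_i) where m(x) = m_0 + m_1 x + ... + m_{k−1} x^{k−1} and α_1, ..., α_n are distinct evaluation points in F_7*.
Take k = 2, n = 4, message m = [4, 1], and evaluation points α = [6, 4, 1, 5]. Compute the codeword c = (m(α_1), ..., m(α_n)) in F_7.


c = [3, 1, 5, 2]

Message polynomial: m(x) = 4 + 1·x (mod 7).
For each evaluation point α_i, compute m(α_i) mod 7:
  α_1 = 6: Horner steps 1 → 3, so m(6) = 3.
  α_2 = 4: Horner steps 1 → 1, so m(4) = 1.
  α_3 = 1: Horner steps 1 → 5, so m(1) = 5.
  α_4 = 5: Horner steps 1 → 2, so m(5) = 2.
Codeword c = [3, 1, 5, 2] ∈ F_7^4.


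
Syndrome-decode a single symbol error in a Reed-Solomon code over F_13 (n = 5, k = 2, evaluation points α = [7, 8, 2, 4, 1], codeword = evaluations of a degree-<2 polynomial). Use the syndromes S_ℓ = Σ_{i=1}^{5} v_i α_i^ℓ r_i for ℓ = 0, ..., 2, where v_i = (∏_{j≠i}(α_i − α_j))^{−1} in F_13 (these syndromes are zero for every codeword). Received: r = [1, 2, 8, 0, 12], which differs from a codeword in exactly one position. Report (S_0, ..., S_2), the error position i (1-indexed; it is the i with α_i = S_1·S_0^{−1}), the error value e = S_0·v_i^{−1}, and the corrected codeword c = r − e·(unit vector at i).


S = (8, 12, 5), error at position 2, error magnitude e = 5, c = [1, 10, 8, 0, 12].

Step 1: column multipliers v_i = (∏_{j≠i}(α_i − α_j))^{−1} mod 13.
  i = 1 (α = 7): (7−8)(7−2)(7−4)(7−1) = (−1)·5·3·6 = −90 ≡ 1, so v_1 = 1^{−1} = 1 (mod 13).
  i = 2 (α = 8): (8−7)(8−2)(8−4)(8−1) = 1·6·4·7 = 168 ≡ 12, so v_2 = 12^{−1} = 12 (mod 13).
  i = 3 (α = 2): (2−7)(2−8)(2−4)(2−1) = (−5)·(−6)·(−2)·1 = −60 ≡ 5, so v_3 = 5^{−1} = 8 (mod 13).
  i = 4 (α = 4): (4−7)(4−8)(4−2)(4−1) = (−3)·(−4)·2·3 = 72 ≡ 7, so v_4 = 7^{−1} = 2 (mod 13).
  i = 5 (α = 1): (1−7)(1−8)(1−2)(1−4) = (−6)·(−7)·(−1)·(−3) = 126 ≡ 9, so v_5 = 9^{−1} = 3 (mod 13).
  v = [1, 12, 8, 2, 3].
Step 2: syndromes of r = [1, 2, 8, 0, 12] (all sums mod 13).
  S_0 = Σ v_i r_i = 1·1 + 12·2 + 8·8 + 2·0 + 3·12 = 125 ≡ 8.
  S_1 = Σ v_i α_i r_i = 1·7·1 + 12·8·2 + 8·2·8 + 2·4·0 + 3·1·12 = 363 ≡ 12.
  α_i^2 mod 13 = [10, 12, 4, 3, 1].
  S_2 = Σ v_i α_i^2 r_i = 1·10·1 + 12·12·2 + 8·4·8 + 2·3·0 + 3·1·12 = 590 ≡ 5.
  S = (8, 12, 5) ≠ 0, so r is not a codeword (an error is present).
Step 3: locate the error. For a single error e at position i, S_ℓ = v_i·e·α_i^ℓ, so α_err = S_1/S_0.
  S_0^{−1} = 8^{−1} = 5 (mod 13), so α_err = 12·5 = 60 ≡ 8 = α_2. Error position i = 2.
  Consistency check: S_2/S_1 = 5·12 = 60 ≡ 8 = α_err ✓ (single-error assumption holds).
Step 4: error magnitude e = S_0/v_2 = S_0·∏_{j≠2}(α_2 − α_j) = 8·12 = 96 ≡ 5 (mod 13).
Step 5: correct position 2: c_2 = r_2 − e = 2 − 5 ≡ 10 (mod 13). Hence c = [1, 10, 8, 0, 12].
  Check: interpolating c through the α_i gives m(x) = 3 + 9·x (degree < 2) with m(α_i) = c_i for every i, so c is indeed a codeword.


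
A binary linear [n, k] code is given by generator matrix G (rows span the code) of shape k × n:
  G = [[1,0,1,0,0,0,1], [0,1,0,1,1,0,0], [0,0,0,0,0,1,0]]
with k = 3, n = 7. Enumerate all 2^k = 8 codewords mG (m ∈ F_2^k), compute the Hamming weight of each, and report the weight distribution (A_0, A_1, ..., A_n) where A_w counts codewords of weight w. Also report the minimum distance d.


Weight distribution: A_0 = 1, A_1 = 1, A_3 = 2, A_4 = 2, A_6 = 1, A_7 = 1. Minimum distance d = 1.

Enumerate all 2^3 = 8 messages m ∈ F_2^3.
For each, compute codeword c = mG in F_2^7, then tally its weight.
  m = 000 → c = 0000000, weight = 0.
  m = 100 → c = 1010001, weight = 3.
  m = 010 → c = 0101100, weight = 3.
  m = 110 → c = 1111101, weight = 6.
  m = 001 → c = 0000010, weight = 1.
  m = 101 → c = 1010011, weight = 4.
  m = 011 → c = 0101110, weight = 4.
  m = 111 → c = 1111111, weight = 7.
Tally weights:
  weight 0: 1 codewords.
  weight 1: 1 codewords.
  weight 3: 2 codewords.
  weight 4: 2 codewords.
  weight 6: 1 codewords.
  weight 7: 1 codewords.
Minimum distance d = smallest w > 0 with A_w > 0 = 1.
Sanity: Σ A_w = 8 = 2^3 = 8 ✓.


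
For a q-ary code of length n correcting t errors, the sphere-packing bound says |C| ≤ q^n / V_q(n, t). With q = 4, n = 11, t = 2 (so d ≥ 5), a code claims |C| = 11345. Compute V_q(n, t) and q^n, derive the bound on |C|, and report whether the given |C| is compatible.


V_q(n, t) = 529, q^n = 4194304, Hamming bound = 7928, |C| = 11345 > bound (violated).

Step 1: Compute V_q(n, t) = Σ_{j=0}^2 C(n, j) (q−1)^j.
  j = 0: C(11,0)·(3)^0 = 1·1 = 1.
  j = 1: C(11,1)·(3)^1 = 11·3 = 33.
  j = 2: C(11,2)·(3)^2 = 55·9 = 495.
  V_q(n, t) = 1 + 33 + 495 = 529.
Step 2: q^n = 4^11 = 4194304.
Step 3: Hamming bound ⌊q^n / V_q(n,t)⌋ = ⌊4194304/529⌋ = 7928.
Step 4: Compare |C| = 11345 to 7928: violated.
The claimed |C| lies above the Hamming bound, so no 4-ary code of length 11 with d ≥ 5 can have 11345 codewords.


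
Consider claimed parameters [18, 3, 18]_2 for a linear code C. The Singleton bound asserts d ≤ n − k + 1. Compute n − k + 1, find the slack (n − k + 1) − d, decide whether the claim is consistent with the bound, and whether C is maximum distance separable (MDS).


Singleton RHS = n − k + 1 = 16, slack = -2, bound violated (no such code; not MDS).

Singleton bound: d ≤ n − k + 1.
Here n = 18, k = 3, so n − k + 1 = 16.
Given d = 18, check d ≤ 16: NO.
Slack = (n − k + 1) − d = -2.
The slack is negative: d = 18 exceeds n − k + 1 = 16 by 2, so the Singleton bound is violated and no linear [18, 3, 18]_2 code can exist. In particular it is not MDS (MDS requires d = n − k + 1 exactly).
Description: the claimed parameters are [18, 3, 18]_2; such a code would be impossible (violates the Singleton bound).


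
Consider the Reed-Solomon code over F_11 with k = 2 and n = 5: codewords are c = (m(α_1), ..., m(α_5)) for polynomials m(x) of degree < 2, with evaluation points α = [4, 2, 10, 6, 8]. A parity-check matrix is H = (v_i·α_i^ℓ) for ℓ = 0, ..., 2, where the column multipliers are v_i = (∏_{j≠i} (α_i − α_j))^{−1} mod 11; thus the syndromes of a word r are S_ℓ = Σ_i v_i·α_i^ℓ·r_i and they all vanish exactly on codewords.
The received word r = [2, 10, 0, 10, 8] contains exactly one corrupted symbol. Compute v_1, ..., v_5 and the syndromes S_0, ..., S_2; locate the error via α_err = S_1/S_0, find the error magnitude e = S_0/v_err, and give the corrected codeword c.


S = (3, 7, 9), error at position 4, error magnitude e = 5, c = [2, 10, 0, 5, 8].

Step 1: column multipliers v_i = (∏_{j≠i}(α_i − α_j))^{−1} mod 11.
  i = 1 (α = 4): (4−2)(4−10)(4−6)(4−8) = 2·(−6)·(−2)·(−4) = −96 ≡ 3, so v_1 = 3^{−1} = 4 (mod 11).
  i = 2 (α = 2): (2−4)(2−10)(2−6)(2−8) = (−2)·(−8)·(−4)·(−6) = 384 ≡ 10, so v_2 = 10^{−1} = 10 (mod 11).
  i = 3 (α = 10): (10−4)(10−2)(10−6)(10−8) = 6·8·4·2 = 384 ≡ 10, so v_3 = 10^{−1} = 10 (mod 11).
  i = 4 (α = 6): (6−4)(6−2)(6−10)(6−8) = 2·4·(−4)·(−2) = 64 ≡ 9, so v_4 = 9^{−1} = 5 (mod 11).
  i = 5 (α = 8): (8−4)(8−2)(8−10)(8−6) = 4·6·(−2)·2 = −96 ≡ 3, so v_5 = 3^{−1} = 4 (mod 11).
  v = [4, 10, 10, 5, 4].
Step 2: syndromes of r = [2, 10, 0, 10, 8] (all sums mod 11).
  S_0 = Σ v_i r_i = 4·2 + 10·10 + 10·0 + 5·10 + 4·8 = 190 ≡ 3.
  S_1 = Σ v_i α_i r_i = 4·4·2 + 10·2·10 + 10·10·0 + 5·6·10 + 4·8·8 = 788 ≡ 7.
  α_i^2 mod 11 = [5, 4, 1, 3, 9].
  S_2 = Σ v_i α_i^2 r_i = 4·5·2 + 10·4·10 + 10·1·0 + 5·3·10 + 4·9·8 = 878 ≡ 9.
  S = (3, 7, 9) ≠ 0, so r is not a codeword (an error is present).
Step 3: locate the error. For a single error e at position i, S_ℓ = v_i·e·α_i^ℓ, so α_err = S_1/S_0.
  S_0^{−1} = 3^{−1} = 4 (mod 11), so α_err = 7·4 = 28 ≡ 6 = α_4. Error position i = 4.
  Consistency check: S_2/S_1 = 9·8 = 72 ≡ 6 = α_err ✓ (single-error assumption holds).
Step 4: error magnitude e = S_0/v_4 = S_0·∏_{j≠4}(α_4 − α_j) = 3·9 = 27 ≡ 5 (mod 11).
Step 5: correct position 4: c_4 = r_4 − e = 10 − 5 ≡ 5 (mod 11). Hence c = [2, 10, 0, 5, 8].
  Check: interpolating c through the α_i gives m(x) = 7 + 7·x (degree < 2) with m(α_i) = c_i for every i, so c is indeed a codeword.


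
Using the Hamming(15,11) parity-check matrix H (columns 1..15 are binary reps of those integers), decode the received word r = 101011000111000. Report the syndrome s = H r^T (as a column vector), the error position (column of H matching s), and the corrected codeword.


s = (1, 1, 0, 0)^T, error position = 12, corrected codeword c = 101011000110000

Compute s = H r^T mod 2 one row at a time:
  s_1 = 0 + 0 + 1 + 1 + 1 + 0 + 0 + 0 = 3 ≡ 1 (mod 2).
  s_2 = 0 + 1 + 1 + 0 + 1 + 0 + 0 + 0 = 3 ≡ 1 (mod 2).
  s_3 = 0 + 1 + 1 + 0 + 1 + 1 + 0 + 0 = 4 ≡ 0 (mod 2).
  s_4 = 1 + 1 + 1 + 0 + 0 + 1 + 0 + 0 = 4 ≡ 0 (mod 2).
s = (1, 1, 0, 0)^T — this equals column 12 of H (binary 1100), so error is at position 12.
Correct: flip bit 12 of r = 101011000111000 to get c = 101011000110000.


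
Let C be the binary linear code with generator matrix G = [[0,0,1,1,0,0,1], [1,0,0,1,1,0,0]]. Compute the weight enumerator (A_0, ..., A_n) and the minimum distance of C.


Weight distribution: A_0 = 1, A_3 = 2, A_4 = 1. Minimum distance d = 3.

Enumerate all 2^2 = 4 messages m ∈ F_2^2.
For each, compute codeword c = mG in F_2^7, then tally its weight.
  m = 00 → c = 0000000, weight = 0.
  m = 10 → c = 0011001, weight = 3.
  m = 01 → c = 1001100, weight = 3.
  m = 11 → c = 1010101, weight = 4.
Tally weights:
  weight 0: 1 codewords.
  weight 3: 2 codewords.
  weight 4: 1 codewords.
Minimum distance d = smallest w > 0 with A_w > 0 = 3.
Sanity: Σ A_w = 4 = 2^2 = 4 ✓.


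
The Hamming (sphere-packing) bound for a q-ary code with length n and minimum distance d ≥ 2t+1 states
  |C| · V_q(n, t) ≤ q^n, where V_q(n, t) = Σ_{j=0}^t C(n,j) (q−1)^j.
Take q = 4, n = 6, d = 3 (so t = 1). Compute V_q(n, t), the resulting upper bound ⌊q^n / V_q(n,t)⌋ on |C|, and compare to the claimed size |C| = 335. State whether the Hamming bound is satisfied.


V_q(n, t) = 19, q^n = 4096, Hamming bound = 215, |C| = 335 > bound (violated).

Step 1: Compute V_q(n, t) = Σ_{j=0}^1 C(n, j) (q−1)^j.
  j = 0: C(6,0)·(3)^0 = 1·1 = 1.
  j = 1: C(6,1)·(3)^1 = 6·3 = 18.
  V_q(n, t) = 1 + 18 = 19.
Step 2: q^n = 4^6 = 4096.
Step 3: Hamming bound ⌊q^n / V_q(n,t)⌋ = ⌊4096/19⌋ = 215.
Step 4: Compare |C| = 335 to 215: violated.
The claimed |C| lies above the Hamming bound, so no 4-ary code of length 6 with d ≥ 3 can have 335 codewords.


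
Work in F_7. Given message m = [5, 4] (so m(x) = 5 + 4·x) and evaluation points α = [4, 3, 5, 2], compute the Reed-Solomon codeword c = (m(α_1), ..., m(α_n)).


c = [0, 3, 4, 6]

Message polynomial: m(x) = 5 + 4·x (mod 7).
For each evaluation point α_i, compute m(α_i) mod 7:
  α_1 = 4: Horner steps 4 → 0, so m(4) = 0.
  α_2 = 3: Horner steps 4 → 3, so m(3) = 3.
  α_3 = 5: Horner steps 4 → 4, so m(5) = 4.
  α_4 = 2: Horner steps 4 → 6, so m(2) = 6.
Codeword c = [0, 3, 4, 6] ∈ F_7^4.


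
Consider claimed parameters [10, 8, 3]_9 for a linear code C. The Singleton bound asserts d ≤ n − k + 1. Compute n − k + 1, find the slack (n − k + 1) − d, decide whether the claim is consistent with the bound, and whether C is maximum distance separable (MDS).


Singleton RHS = n − k + 1 = 3, slack = 0, bound satisfied, MDS.

Singleton bound: d ≤ n − k + 1.
Here n = 10, k = 8, so n − k + 1 = 3.
Given d = 3, check d ≤ 3: YES.
Slack = (n − k + 1) − d = 0.
The code is MDS (slack = 0).
Description: the claimed parameters are [10, 8, 3]_9; such a code would be MDS (meets Singleton bound).


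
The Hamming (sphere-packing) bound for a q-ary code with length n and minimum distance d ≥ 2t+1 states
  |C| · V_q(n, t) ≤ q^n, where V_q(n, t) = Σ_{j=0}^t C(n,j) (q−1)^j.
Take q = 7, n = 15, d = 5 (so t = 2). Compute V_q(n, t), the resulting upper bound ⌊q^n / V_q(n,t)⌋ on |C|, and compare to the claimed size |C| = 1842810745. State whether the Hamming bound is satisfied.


V_q(n, t) = 3871, q^n = 4747561509943, Hamming bound = 1226443169, |C| = 1842810745 > bound (violated).

Step 1: Compute V_q(n, t) = Σ_{j=0}^2 C(n, j) (q−1)^j.
  j = 0: C(15,0)·(6)^0 = 1·1 = 1.
  j = 1: C(15,1)·(6)^1 = 15·6 = 90.
  j = 2: C(15,2)·(6)^2 = 105·36 = 3780.
  V_q(n, t) = 1 + 90 + 3780 = 3871.
Step 2: q^n = 7^15 = 4747561509943.
Step 3: Hamming bound ⌊q^n / V_q(n,t)⌋ = ⌊4747561509943/3871⌋ = 1226443169.
Step 4: Compare |C| = 1842810745 to 1226443169: violated.
The claimed |C| lies above the Hamming bound, so no 7-ary code of length 15 with d ≥ 5 can have 1842810745 codewords.
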